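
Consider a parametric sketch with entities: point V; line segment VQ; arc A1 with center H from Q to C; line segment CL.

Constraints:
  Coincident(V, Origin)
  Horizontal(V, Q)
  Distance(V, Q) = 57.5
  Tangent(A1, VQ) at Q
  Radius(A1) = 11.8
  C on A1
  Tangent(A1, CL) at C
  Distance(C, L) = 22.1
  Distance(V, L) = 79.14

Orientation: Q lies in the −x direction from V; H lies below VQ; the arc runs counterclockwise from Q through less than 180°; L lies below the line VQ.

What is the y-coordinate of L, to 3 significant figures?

-31.9

Checks: V = (0.00, 0.00) ✓; |HC| = 11.80 ✓; ∠(HC, CL) = 90.00° ✓; |CL| = 22.10 ✓; |VL| = 79.14 ✓.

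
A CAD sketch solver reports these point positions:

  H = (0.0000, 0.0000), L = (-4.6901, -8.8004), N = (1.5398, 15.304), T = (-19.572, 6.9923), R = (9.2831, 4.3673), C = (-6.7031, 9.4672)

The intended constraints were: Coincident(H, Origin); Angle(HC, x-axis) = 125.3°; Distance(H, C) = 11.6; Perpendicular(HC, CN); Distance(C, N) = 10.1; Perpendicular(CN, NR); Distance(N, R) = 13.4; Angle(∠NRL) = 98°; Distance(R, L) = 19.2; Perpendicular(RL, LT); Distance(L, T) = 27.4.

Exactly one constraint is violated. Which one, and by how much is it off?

Distance(L, T) = 27.4 — off by 5.70.

H = (0.00, 0.00) ✓; HC at 125.3° ✓; |HC| = 11.60 ✓; ∠(HC, CN) = 90.00° ✓; |CN| = 10.10 ✓; ∠(CN, NR) = 90.00° ✓; |NR| = 13.40 ✓; ∠NRL = 98.00° ✓; |RL| = 19.20 ✓; ∠(RL, LT) = 90.00° ✓; |LT| = 21.70 ✗.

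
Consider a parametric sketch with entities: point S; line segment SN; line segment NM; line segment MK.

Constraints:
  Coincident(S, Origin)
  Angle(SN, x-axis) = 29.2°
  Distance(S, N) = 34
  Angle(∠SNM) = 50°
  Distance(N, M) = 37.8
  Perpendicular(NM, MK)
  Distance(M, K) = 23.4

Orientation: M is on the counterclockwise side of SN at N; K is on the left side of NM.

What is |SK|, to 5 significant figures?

16.163

∠SNM = 50.0°, so NM runs at 29.2° + (180° − 50.0°) = 159.20° from the x-axis; with |NM| = 37.8, M = N + 37.8·(cos 159.20°, sin 159.20°) = (-5.6571, 30.010). NM is perpendicular to MK; with |MK| = 23.4 on the left of NM, K = M + 23.4·(-0.35511, -0.93483) = (-13.967, 8.1354). Then |SK| = |K − S| = 16.163.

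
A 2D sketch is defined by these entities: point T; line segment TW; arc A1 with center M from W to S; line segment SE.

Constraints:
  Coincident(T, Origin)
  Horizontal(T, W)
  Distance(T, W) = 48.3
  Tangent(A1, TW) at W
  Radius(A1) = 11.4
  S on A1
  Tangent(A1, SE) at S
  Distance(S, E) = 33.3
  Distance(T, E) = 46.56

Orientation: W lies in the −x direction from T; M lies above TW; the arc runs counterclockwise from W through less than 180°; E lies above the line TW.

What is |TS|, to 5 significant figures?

38.342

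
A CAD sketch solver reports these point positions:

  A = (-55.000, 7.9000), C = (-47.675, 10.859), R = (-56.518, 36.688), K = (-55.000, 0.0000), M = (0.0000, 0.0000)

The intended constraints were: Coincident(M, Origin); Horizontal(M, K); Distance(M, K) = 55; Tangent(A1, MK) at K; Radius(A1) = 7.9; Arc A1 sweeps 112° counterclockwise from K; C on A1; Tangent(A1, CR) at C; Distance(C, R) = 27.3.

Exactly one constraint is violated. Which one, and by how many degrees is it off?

Tangent(A1, CR) at C — off by 3.10°.

M = (0.00, 0.00) ✓; M.y = 0.00, K.y = 0.00 ✓; |MK| = 55.00 ✓; ∠(AK, KM) = 90.00° ✓; |AK| = 7.900 ✓; bearing(A→C) − bearing(A→K) = 112.0° ✓; |AC| = 7.900 ✓; ∠(AC, CR) = 93.10° ✗; |CR| = 27.30 ✓.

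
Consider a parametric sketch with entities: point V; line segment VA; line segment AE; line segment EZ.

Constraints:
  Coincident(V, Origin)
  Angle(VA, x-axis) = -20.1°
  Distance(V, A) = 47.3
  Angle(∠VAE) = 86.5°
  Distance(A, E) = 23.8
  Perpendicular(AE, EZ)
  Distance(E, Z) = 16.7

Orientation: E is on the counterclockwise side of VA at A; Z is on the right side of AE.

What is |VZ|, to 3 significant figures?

67.2

∠VAE = 86.5°, so AE runs at -20.1° + (180° − 86.5°) = 73.4° from the x-axis; with |AE| = 23.8, E = A + 23.8·(cos 73.4°, sin 73.4°) = (51.2, 6.55). The perpendicularity gives EZ at right angles to AE; with |EZ| = 16.7 on the right of AE, Z = E + 16.7·(0.958, -0.286) = (67.2, 1.78). Then |VZ| = |Z − V| = 67.2.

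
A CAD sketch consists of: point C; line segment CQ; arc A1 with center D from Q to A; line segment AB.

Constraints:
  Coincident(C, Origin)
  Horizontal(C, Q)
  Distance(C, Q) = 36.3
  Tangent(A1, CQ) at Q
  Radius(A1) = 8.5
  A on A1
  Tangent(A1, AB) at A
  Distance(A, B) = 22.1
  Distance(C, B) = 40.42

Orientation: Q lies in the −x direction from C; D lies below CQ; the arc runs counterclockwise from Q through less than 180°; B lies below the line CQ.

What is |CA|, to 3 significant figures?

44.8

C is at the origin; C and Q share the same y with |CQ| = 36.3 and Q on the −x side, so Q = (-36.3, 0.00). Tangency of A1 to CQ means the radius DQ is perpendicular to CQ, so D = Q + (0, -8.5) = (-36.3, -8.50). Since DA ⟂ AB (tangency), |DB| = √(8.5² + 22.1²) = 23.7 regardless of where A sits on A1. So B lies on both circle(C, 40.42) and circle(D, 23.7); the below-CQ intersection is B = (-26.9, -30.2). A is the foot of the tangent from B: A = (-42.4, -14.5).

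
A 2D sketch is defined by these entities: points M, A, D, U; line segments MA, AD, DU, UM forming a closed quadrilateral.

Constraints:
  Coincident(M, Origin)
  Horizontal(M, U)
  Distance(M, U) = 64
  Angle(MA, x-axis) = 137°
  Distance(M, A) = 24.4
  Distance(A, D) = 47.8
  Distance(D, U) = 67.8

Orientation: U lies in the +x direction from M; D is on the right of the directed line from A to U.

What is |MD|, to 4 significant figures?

27.00

M is at the origin; MU is horizontal with |MU| = 64.0 and U in +x, so U = (64.0, 0). MA runs at 137.0° with |MA| = 24.4, so A = (-17.85, 16.64). D is determined by |AD| = 47.8 and |DU| = 67.8 together: it lies at the intersection of circle(A, 47.8) and circle(U, 67.8). With |AU| = 83.52, the foot of the radical line on AU is 27.92 from A and the perpendicular offset is √(47.8² − 27.92²) = 38.80. Taking the right-of-AU solution: D = (1.783, -26.94).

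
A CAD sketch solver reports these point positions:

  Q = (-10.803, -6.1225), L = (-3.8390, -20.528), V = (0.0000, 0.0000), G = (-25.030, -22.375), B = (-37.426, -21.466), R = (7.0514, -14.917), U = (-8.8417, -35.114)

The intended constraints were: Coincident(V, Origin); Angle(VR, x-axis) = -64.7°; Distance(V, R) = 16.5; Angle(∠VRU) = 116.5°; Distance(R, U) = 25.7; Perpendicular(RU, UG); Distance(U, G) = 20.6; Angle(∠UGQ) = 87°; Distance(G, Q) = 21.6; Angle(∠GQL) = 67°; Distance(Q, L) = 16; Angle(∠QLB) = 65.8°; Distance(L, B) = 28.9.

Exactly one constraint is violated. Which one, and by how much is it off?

Distance(L, B) = 28.9 — off by 4.70.

V = (0.00, 0.00) ✓; VR at -64.70° ✓; |VR| = 16.50 ✓; ∠VRU = 116.5° ✓; |RU| = 25.70 ✓; ∠(RU, UG) = 90.00° ✓; |UG| = 20.60 ✓; ∠UGQ = 87.00° ✓; |GQ| = 21.60 ✓; ∠GQL = 67.00° ✓; |QL| = 16.00 ✓; ∠QLB = 65.80° ✓; |LB| = 33.60 ✗.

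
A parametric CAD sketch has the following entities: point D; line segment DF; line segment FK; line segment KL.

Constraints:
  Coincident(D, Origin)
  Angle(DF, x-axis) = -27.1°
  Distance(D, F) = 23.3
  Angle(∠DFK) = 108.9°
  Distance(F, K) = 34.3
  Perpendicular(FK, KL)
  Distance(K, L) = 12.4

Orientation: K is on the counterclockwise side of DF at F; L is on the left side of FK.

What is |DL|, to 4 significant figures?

42.94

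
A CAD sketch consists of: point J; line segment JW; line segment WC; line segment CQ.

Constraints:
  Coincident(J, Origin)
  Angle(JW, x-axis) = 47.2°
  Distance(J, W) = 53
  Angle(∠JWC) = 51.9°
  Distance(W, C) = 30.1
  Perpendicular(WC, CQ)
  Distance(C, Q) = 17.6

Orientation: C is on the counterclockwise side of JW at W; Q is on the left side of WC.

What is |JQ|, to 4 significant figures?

24.25

∠JWC = 51.9°, so WC runs at 47.2° + (180° − 51.9°) = 175.3° from the x-axis; with |WC| = 30.1, C = W + 30.1·(cos 175.3°, sin 175.3°) = (6.012, 41.35). The perpendicularity gives CQ at right angles to WC; with |CQ| = 17.6 on the left of WC, Q = C + 17.6·(-0.08194, -0.9966) = (4.569, 23.81). Then |JQ| = |Q − J| = 24.25.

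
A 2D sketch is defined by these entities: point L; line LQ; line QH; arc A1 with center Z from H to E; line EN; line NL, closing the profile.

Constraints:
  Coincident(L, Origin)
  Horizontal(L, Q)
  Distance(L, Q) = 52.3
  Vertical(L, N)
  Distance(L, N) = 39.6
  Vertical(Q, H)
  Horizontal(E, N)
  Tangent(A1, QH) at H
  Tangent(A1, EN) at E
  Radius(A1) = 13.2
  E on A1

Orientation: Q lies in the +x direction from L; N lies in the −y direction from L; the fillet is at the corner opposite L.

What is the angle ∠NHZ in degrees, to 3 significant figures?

14.2°

L is at the origin; L and Q share the same y with |LQ| = 52.3 and Q on the +x side, so Q = (52.3, 0.00). L and N share the same x with |LN| = 39.6 and N on the −y side, so N = (0.00, -39.6). The virtual corner opposite L is at (52.3, -39.6). Since A1 is tangent to QH there, ZH ⟂ QH and A1 meets EN tangentially, so ZE is at right angles to EN, with radius 13.2, so the center Z sits 13.2 in from both sides at Z = (39.1, -26.4). That places the tangent points at H = (52.3, -26.4) on QH and E = (39.1, -39.6) on EN. Then cos ∠NHZ = HN·HZ / (|HN||HZ|), giving 14.2°.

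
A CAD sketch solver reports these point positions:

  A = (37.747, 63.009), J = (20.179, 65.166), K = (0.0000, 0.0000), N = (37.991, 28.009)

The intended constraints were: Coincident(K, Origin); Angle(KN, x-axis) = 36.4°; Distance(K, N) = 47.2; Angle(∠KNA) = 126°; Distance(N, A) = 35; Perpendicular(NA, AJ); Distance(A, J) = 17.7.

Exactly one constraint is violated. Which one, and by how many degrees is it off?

Perpendicular(NA, AJ) — off by 7.40°.

K = (0.00, 0.00) ✓; KN at 36.40° ✓; |KN| = 47.20 ✓; ∠KNA = 126.0° ✓; |NA| = 35.00 ✓; ∠(NA, AJ) = 82.60° ✗; |AJ| = 17.70 ✓.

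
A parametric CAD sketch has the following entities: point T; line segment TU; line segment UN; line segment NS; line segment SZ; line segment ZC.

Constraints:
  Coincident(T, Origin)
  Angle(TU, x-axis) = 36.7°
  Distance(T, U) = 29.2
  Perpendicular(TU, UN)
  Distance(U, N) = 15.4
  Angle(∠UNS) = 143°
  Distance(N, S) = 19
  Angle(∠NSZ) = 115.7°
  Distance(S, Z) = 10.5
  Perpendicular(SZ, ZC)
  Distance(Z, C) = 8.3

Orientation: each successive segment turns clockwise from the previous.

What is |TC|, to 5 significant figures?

22.315

T is at the origin; TU runs at 36.7° with length 29.2, so U = (23.412, 17.451). TU ⟂ UN, so UN runs at -53.300°; with |UN| = 15.4, N = (32.615, 5.1033). ∠UNS = 143.0° gives NS at -90.300° from the x-axis; with |NS| = 19.0, S = (32.516, -13.896). ∠NSZ = 115.7° gives SZ at -154.60° from the x-axis; with |SZ| = 10.5, Z = (23.031, -18.400). SZ is perpendicular to ZC, so ZC runs at 115.40°; with |ZC| = 8.3, C = (19.471, -10.903). Then |TC| = |C − T| = 22.315.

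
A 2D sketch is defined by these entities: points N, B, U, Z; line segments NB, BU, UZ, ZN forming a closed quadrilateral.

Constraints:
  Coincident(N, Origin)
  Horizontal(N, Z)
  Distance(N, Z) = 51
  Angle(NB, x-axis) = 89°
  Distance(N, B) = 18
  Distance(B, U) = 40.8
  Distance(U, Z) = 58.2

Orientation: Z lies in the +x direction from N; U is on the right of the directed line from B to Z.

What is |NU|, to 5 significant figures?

22.847

Checks: |BU| = 40.80 ✓; |UZ| = 58.20 ✓.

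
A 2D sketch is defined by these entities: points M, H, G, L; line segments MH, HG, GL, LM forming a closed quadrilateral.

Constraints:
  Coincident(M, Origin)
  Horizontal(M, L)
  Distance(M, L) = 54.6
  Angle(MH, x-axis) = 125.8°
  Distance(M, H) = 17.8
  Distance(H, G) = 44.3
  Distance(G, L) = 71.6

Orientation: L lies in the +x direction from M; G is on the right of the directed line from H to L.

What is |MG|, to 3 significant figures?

31.6

M is at the origin; ML is horizontal with |ML| = 54.6 and L in +x, so L = (54.6, 0). MH runs at 125.8° with |MH| = 17.8, so H = (-10.4, 14.4). G is determined by |HG| = 44.3 and |GL| = 71.6 together: it lies at the intersection of circle(H, 44.3) and circle(L, 71.6). With |HL| = 66.6, the foot of the radical line on HL is 9.54 from H and the perpendicular offset is √(44.3² − 9.54²) = 43.3. Taking the right-of-HL solution: G = (-10.5, -29.9).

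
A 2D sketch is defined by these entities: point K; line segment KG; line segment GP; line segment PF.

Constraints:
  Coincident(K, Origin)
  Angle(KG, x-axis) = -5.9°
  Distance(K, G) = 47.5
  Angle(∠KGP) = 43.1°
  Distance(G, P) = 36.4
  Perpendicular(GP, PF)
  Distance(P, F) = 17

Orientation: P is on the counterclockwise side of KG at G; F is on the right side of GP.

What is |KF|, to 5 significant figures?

49.485

K is at the origin; KG runs at -5.9° with length 47.5, so G = 47.5·(cos -5.9°, sin -5.9°) = (47.248, -4.8826). ∠KGP = 43.1°, so GP runs at -5.9° + (180° − 43.1°) = 131.00° from the x-axis; with |GP| = 36.4, P = G + 36.4·(cos 131.00°, sin 131.00°) = (23.368, 22.589). GP ⟂ PF; with |PF| = 17.0 on the right of GP, F = P + 17.0·(0.75471, 0.65606) = (36.198, 33.742). Then |KF| = |F − K| = 49.485.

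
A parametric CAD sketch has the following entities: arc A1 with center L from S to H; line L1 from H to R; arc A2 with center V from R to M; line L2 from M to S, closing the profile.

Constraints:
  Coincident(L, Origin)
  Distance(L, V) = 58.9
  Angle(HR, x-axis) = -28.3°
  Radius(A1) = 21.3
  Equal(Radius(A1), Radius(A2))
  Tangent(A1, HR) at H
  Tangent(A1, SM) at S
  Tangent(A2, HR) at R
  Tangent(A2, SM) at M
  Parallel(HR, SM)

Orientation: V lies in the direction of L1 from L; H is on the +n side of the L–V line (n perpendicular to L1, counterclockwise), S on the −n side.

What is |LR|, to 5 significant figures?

62.633

Tangency of A1 to both parallel lines with radius 21.3 puts H and S at L ± 21.3·n: H = (10.098, 18.754), S = (-10.098, -18.754). Equal radii place R and M the same way about V: R = V + 21.3·n = (61.958, -9.1696), M = V − 21.3·n = (41.762, -46.678). Then |LR| = |R − L| = 62.633.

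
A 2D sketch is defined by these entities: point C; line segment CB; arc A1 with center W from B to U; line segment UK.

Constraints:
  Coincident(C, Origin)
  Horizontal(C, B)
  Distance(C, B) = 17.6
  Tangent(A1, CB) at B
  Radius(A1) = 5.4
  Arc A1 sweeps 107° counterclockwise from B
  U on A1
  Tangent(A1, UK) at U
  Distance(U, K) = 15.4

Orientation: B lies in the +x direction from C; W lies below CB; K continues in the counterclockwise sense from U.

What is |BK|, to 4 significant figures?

21.72

On A1, B sits at bearing 90° from W; a 107° counterclockwise sweep puts U at bearing 197°, so U = W + 5.4·(cos 197°, sin 197°) = (12.44, -6.979). Since A1 is tangent to UK there, WU ⟂ UK, so UK runs along (−sin 197°, cos 197°); with |UK| = 15.4, K = (16.94, -21.71). Then |BK| = |K − B| = 21.72.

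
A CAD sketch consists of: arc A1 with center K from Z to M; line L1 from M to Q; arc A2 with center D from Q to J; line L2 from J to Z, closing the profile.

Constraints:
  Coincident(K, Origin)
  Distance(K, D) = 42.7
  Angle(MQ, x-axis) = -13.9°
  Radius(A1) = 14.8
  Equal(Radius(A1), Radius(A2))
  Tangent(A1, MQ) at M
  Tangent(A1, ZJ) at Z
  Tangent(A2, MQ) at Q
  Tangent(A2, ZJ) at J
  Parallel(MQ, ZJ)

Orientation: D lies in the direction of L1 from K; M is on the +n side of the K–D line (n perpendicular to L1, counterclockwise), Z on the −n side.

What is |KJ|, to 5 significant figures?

45.192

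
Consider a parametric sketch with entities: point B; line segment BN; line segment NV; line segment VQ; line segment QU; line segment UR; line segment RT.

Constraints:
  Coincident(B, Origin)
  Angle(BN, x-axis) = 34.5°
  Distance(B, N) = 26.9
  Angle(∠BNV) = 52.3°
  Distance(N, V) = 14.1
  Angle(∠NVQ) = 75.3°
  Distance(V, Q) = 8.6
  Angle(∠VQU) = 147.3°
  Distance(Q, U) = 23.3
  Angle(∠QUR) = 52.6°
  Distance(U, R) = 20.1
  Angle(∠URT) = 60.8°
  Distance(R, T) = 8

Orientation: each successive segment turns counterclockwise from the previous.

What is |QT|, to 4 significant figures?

11.71

B is at the origin; BN runs at 34.5° with length 26.9, so N = (22.17, 15.24). ∠BNV = 52.3° gives NV at 162.2° from the x-axis; with |NV| = 14.1, V = (8.744, 19.55). ∠NVQ = 75.3° gives VQ at -93.10° from the x-axis; with |VQ| = 8.6, Q = (8.279, 10.96). ∠VQU = 147.3° gives QU at -60.40° from the x-axis; with |QU| = 23.3, U = (19.79, -9.300). ∠QUR = 52.6° gives UR at 67.00° from the x-axis; with |UR| = 20.1, R = (27.64, 9.202). ∠URT = 60.8° gives RT at -173.8° from the x-axis; with |RT| = 8.0, T = (19.69, 8.338). Then |QT| = |T − Q| = 11.71.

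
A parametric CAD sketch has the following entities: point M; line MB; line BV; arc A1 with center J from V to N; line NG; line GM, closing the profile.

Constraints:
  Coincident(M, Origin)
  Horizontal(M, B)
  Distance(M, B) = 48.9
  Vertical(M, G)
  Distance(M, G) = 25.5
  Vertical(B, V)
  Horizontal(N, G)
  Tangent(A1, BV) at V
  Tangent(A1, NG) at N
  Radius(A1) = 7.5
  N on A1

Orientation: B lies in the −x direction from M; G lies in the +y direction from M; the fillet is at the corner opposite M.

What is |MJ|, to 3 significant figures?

45.1

M is at the origin; M and B share the same y with |MB| = 48.9 and B on the −x side, so B = (-48.9, 0.00). MG is vertical with |MG| = 25.5 and G on the +y side, so G = (0.00, 25.5). The virtual corner opposite M is at (-48.9, 25.5). Tangency of A1 to BV means the radius JV is perpendicular to BV and the tangent condition forces JN to be normal to NG, with radius 7.5, so the center J sits 7.5 in from both sides at J = (-41.4, 18.0). Then |MJ| = |J − M| = 45.1.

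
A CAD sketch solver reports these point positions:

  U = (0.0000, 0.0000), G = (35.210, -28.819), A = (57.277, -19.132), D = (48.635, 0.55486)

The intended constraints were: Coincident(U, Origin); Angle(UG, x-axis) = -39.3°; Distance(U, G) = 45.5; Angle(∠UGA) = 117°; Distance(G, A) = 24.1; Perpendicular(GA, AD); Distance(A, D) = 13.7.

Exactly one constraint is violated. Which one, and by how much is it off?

Distance(A, D) = 13.7 — off by 7.80.

U = (0.00, 0.00) ✓; UG at -39.30° ✓; |UG| = 45.50 ✓; ∠UGA = 117.0° ✓; |GA| = 24.10 ✓; ∠(GA, AD) = 90.00° ✓; |AD| = 21.50 ✗.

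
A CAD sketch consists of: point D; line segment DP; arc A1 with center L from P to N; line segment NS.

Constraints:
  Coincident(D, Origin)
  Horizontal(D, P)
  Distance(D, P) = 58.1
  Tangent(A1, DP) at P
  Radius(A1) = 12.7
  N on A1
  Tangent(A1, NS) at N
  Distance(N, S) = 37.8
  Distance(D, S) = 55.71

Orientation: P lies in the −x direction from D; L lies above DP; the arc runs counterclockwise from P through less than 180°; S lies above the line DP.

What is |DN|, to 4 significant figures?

46.88

D is at the origin; D and P share the same y with |DP| = 58.1 and P on the −x side, so P = (-58.10, 0.000). Since A1 is tangent to DP there, LP ⟂ DP, so L = P + (0, 12.7) = (-58.10, 12.70). Since LN ⟂ NS (tangency), |LS| = √(12.7² + 37.8²) = 39.88 regardless of where N sits on A1. So S lies on both circle(D, 55.71) and circle(L, 39.88); the above-DP intersection is S = (-33.78, 44.30). N is the foot of the tangent from S: N = (-46.09, 8.563).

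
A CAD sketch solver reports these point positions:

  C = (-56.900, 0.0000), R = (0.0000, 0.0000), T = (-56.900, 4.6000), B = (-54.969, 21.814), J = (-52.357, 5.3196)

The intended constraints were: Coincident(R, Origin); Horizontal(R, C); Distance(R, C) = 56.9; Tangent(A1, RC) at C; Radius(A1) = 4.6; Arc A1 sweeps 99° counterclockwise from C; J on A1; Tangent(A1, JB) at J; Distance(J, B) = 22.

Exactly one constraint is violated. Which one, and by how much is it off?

Distance(J, B) = 22 — off by 5.30.

R = (0.00, 0.00) ✓; R.y = 0.00, C.y = 0.00 ✓; |RC| = 56.90 ✓; ∠(TC, CR) = 90.00° ✓; |TC| = 4.600 ✓; bearing(T→J) − bearing(T→C) = 99.00° ✓; |TJ| = 4.600 ✓; ∠(TJ, JB) = 90.00° ✓; |JB| = 16.70 ✗.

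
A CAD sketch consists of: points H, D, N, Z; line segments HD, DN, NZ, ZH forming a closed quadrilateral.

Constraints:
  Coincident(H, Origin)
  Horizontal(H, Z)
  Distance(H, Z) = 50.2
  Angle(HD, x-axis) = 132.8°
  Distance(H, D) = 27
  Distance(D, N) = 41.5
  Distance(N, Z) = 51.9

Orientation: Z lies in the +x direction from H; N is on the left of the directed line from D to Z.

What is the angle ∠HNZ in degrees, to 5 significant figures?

62.418°

Checks: |DN| = 41.50 ✓; |NZ| = 51.90 ✓.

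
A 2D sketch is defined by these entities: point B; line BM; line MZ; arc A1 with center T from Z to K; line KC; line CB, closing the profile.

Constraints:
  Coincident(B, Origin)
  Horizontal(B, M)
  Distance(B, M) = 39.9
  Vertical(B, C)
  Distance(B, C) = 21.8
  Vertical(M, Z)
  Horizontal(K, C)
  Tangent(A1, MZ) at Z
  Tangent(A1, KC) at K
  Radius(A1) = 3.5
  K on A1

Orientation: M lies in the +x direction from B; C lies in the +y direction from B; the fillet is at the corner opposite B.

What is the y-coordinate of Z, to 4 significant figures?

18.30

B is at the origin; B and M share the same y with |BM| = 39.9 and M on the +x side, so M = (39.90, 0.000). BC is vertical with |BC| = 21.8 and C on the +y side, so C = (0.000, 21.80). The virtual corner opposite B is at (39.90, 21.80). A1 meets MZ tangentially, so TZ is at right angles to MZ and tangency of A1 to KC means the radius TK is perpendicular to KC, with radius 3.5, so the center T sits 3.5 in from both sides at T = (36.40, 18.30). That places the tangent points at Z = (39.90, 18.30) on MZ and K = (36.40, 21.80) on KC. So Z.y = 18.30.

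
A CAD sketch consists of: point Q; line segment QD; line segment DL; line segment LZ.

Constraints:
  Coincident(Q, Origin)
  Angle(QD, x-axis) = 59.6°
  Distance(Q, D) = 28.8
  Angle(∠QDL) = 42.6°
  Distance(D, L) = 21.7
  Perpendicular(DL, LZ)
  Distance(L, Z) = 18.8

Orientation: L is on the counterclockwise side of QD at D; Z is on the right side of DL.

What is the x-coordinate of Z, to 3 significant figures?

-11.7

Q is at the origin; QD runs at 59.6° with length 28.8, so D = 28.8·(cos 59.6°, sin 59.6°) = (14.6, 24.8). ∠QDL = 42.6°, so DL runs at 59.6° + (180° − 42.6°) = 197° from the x-axis; with |DL| = 21.7, L = D + 21.7·(cos 197°, sin 197°) = (-6.18, 18.5). The perpendicularity gives LZ at right angles to DL; with |LZ| = 18.8 on the right of DL, Z = L + 18.8·(-0.292, 0.956) = (-11.7, 36.5). So Z.x = -11.7.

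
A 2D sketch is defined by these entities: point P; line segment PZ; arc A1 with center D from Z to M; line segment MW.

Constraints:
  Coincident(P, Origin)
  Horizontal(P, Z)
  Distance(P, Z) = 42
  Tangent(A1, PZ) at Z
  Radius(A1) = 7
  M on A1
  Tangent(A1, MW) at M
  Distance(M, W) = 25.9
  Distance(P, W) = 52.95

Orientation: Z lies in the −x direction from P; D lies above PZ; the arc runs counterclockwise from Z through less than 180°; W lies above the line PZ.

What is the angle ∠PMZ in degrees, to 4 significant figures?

115.2°

Checks: |DM| = 7.000 ✓; ∠(DM, MW) = 90.00° ✓; |MW| = 25.90 ✓; |PW| = 52.95 ✓.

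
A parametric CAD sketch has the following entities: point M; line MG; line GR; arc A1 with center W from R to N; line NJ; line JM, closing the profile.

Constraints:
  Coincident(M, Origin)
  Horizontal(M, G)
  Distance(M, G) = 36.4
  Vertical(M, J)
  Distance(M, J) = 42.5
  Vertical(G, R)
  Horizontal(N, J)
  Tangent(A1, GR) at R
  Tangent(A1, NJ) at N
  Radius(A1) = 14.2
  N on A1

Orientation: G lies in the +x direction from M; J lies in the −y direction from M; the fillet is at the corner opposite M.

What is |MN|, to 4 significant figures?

47.95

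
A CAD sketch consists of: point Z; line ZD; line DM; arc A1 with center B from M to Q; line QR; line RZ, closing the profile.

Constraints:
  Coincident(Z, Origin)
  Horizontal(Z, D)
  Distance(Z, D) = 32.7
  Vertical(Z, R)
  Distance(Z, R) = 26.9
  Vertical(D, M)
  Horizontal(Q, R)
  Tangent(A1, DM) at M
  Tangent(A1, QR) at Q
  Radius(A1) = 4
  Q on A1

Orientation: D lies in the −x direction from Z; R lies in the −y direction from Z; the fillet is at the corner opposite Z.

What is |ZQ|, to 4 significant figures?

39.34

Z is at the origin; ZD is horizontal with |ZD| = 32.7 and D on the −x side, so D = (-32.70, 0.000). Z and R share the same x with |ZR| = 26.9 and R on the −y side, so R = (0.000, -26.90). The virtual corner opposite Z is at (-32.70, -26.90). The tangent condition forces BM to be normal to DM and tangency of A1 to QR means the radius BQ is perpendicular to QR, with radius 4.0, so the center B sits 4.0 in from both sides at B = (-28.70, -22.90). That places the tangent points at M = (-32.70, -22.90) on DM and Q = (-28.70, -26.90) on QR. Then |ZQ| = |Q − Z| = 39.34.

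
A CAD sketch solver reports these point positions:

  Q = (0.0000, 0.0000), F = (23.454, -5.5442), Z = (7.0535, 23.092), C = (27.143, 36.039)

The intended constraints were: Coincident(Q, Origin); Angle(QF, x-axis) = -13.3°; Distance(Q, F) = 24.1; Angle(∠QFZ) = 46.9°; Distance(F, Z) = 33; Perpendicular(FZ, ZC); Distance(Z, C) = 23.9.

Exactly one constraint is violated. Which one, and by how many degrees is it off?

Perpendicular(FZ, ZC) — off by 3.00°.

Q = (0.00, 0.00) ✓; QF at -13.30° ✓; |QF| = 24.10 ✓; ∠QFZ = 46.90° ✓; |FZ| = 33.00 ✓; ∠(FZ, ZC) = 87.00° ✗; |ZC| = 23.90 ✓.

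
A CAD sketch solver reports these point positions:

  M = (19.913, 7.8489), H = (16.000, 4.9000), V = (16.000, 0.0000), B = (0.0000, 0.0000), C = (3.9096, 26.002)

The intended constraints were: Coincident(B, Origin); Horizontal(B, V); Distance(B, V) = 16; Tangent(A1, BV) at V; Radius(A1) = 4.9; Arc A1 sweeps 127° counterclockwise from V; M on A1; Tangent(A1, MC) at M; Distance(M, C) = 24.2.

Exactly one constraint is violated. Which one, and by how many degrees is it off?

Tangent(A1, MC) at M — off by 4.40°.

B = (0.00, 0.00) ✓; B.y = 0.00, V.y = 0.00 ✓; |BV| = 16.00 ✓; ∠(HV, VB) = 90.00° ✓; |HV| = 4.900 ✓; bearing(H→M) − bearing(H→V) = 127.0° ✓; |HM| = 4.900 ✓; ∠(HM, MC) = 85.60° ✗; |MC| = 24.20 ✓.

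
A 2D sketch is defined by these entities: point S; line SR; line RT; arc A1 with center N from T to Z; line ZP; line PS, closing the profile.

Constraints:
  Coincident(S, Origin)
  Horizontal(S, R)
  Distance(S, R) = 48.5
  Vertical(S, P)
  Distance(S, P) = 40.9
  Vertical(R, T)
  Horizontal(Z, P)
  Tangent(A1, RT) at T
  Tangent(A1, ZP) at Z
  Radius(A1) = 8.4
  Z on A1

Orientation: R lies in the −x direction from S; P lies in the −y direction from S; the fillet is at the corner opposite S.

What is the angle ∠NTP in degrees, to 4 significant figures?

9.826°

The virtual corner opposite S is at (-48.50, -40.90). The tangent condition forces NT to be normal to RT and A1 meets ZP tangentially, so NZ is at right angles to ZP, with radius 8.4, so the center N sits 8.4 in from both sides at N = (-40.10, -32.50). That places the tangent points at T = (-48.50, -32.50) on RT and Z = (-40.10, -40.90) on ZP. Then cos ∠NTP = TN·TP / (|TN||TP|), giving 9.826°.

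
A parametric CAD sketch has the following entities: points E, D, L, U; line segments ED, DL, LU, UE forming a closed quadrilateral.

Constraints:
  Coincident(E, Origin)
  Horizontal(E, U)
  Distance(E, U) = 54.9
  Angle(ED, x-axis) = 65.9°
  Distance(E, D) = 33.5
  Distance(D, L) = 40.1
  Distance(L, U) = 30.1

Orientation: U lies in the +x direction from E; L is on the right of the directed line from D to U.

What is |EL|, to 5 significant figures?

26.898

E is at the origin; E and U share the same y with |EU| = 54.9 and U in +x, so U = (54.9, 0). ED runs at 65.9° with |ED| = 33.5, so D = (13.679, 30.580). L is determined by |DL| = 40.1 and |LU| = 30.1 together: it lies at the intersection of circle(D, 40.1) and circle(U, 30.1). With |DU| = 51.325, the foot of the radical line on DU is 32.501 from D and the perpendicular offset is √(40.1² − 32.501²) = 23.488. Taking the right-of-DU solution: L = (25.788, -7.6481).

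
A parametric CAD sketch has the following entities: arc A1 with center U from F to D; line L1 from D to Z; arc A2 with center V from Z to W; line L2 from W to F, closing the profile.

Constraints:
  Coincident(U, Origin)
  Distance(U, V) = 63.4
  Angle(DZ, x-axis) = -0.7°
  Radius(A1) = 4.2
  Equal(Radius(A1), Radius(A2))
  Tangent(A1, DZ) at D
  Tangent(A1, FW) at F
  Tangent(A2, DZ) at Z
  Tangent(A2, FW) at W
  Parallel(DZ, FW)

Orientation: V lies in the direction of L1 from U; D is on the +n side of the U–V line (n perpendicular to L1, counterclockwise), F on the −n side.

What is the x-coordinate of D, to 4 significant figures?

0.05131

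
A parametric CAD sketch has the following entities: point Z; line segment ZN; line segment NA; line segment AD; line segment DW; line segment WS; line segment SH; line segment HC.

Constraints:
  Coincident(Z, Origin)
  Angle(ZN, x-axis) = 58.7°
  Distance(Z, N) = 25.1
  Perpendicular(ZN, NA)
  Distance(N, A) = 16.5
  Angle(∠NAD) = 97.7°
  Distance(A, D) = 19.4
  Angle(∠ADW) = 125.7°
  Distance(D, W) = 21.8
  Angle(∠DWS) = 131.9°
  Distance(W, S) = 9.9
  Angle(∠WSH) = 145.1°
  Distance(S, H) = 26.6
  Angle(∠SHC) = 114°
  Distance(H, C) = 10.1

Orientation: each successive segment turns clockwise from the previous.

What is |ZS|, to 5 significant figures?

10.602

Z is at the origin; ZN runs at 58.7° with length 25.1, so N = (13.040, 21.447). ZN ⟂ NA, so NA runs at -31.300°; with |NA| = 16.5, A = (27.139, 12.875). ∠NAD = 97.7° gives AD at -113.60° from the x-axis; with |AD| = 19.4, D = (19.372, -4.9026). ∠ADW = 125.7° gives DW at -167.90° from the x-axis; with |DW| = 21.8, W = (-1.9439, -9.4723). ∠DWS = 131.9° gives WS at 144.00° from the x-axis; with |WS| = 9.9, S = (-9.9532, -3.6532). Then |ZS| = |S − Z| = 10.602.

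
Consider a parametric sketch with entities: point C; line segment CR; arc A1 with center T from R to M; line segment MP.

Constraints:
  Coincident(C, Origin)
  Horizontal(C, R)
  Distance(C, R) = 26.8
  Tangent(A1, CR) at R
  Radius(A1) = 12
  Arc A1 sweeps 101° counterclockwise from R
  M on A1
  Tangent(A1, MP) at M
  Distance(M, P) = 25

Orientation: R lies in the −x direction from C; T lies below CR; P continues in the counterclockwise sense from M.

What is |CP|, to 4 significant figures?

51.49

C is at the origin; C and R share the same y with |CR| = 26.8 and R on the −x side, so R = (-26.80, 0.000). Since A1 is tangent to CR there, TR ⟂ CR, so T = R + (0, -12) = (-26.80, -12.00). On A1, R sits at bearing 90° from T; a 101° counterclockwise sweep puts M at bearing 191°, so M = T + 12.0·(cos 191°, sin 191°) = (-38.58, -14.29). A1 meets MP tangentially, so TM is at right angles to MP, so MP runs along (−sin 191°, cos 191°); with |MP| = 25.0, P = (-33.81, -38.83). Then |CP| = |P − C| = 51.49.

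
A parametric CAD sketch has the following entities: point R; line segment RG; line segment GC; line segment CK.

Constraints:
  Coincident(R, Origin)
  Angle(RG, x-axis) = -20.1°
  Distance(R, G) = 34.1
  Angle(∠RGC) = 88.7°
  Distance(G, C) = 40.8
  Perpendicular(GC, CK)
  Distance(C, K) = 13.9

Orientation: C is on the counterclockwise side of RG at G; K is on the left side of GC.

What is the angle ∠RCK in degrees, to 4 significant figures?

49.58°

R is at the origin; RG runs at -20.1° with length 34.1, so G = 34.1·(cos -20.1°, sin -20.1°) = (32.02, -11.72). ∠RGC = 88.7°, so GC runs at -20.1° + (180° − 88.7°) = 71.20° from the x-axis; with |GC| = 40.8, C = G + 40.8·(cos 71.20°, sin 71.20°) = (45.17, 26.90). The perpendicularity gives CK at right angles to GC; with |CK| = 13.9 on the left of GC, K = C + 13.9·(-0.9466, 0.3223) = (32.01, 31.38). Then cos ∠RCK = CR·CK / (|CR||CK|), giving 49.58°.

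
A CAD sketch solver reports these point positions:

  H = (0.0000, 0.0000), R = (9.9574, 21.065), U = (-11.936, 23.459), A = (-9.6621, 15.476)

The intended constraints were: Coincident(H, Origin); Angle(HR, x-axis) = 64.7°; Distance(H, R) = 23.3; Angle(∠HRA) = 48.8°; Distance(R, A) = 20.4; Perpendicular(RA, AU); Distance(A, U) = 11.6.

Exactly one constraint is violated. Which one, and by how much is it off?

Distance(A, U) = 11.6 — off by 3.30.

H = (0.00, 0.00) ✓; HR at 64.70° ✓; |HR| = 23.30 ✓; ∠HRA = 48.80° ✓; |RA| = 20.40 ✓; ∠(RA, AU) = 90.00° ✓; |AU| = 8.301 ✗.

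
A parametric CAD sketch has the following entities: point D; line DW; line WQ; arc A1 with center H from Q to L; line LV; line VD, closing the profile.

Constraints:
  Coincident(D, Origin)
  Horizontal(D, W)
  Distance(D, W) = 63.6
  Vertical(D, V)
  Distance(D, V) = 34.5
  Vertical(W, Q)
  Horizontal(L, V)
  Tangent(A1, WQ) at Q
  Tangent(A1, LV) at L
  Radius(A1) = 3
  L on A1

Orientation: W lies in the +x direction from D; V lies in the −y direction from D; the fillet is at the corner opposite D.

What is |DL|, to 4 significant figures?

69.73

D is at the origin; DW is horizontal with |DW| = 63.6 and W on the +x side, so W = (63.60, 0.000). D and V share the same x with |DV| = 34.5 and V on the −y side, so V = (0.000, -34.50). The virtual corner opposite D is at (63.60, -34.50). Since A1 is tangent to WQ there, HQ ⟂ WQ and A1 meets LV tangentially, so HL is at right angles to LV, with radius 3.0, so the center H sits 3.0 in from both sides at H = (60.60, -31.50). That places the tangent points at Q = (63.60, -31.50) on WQ and L = (60.60, -34.50) on LV. Then |DL| = |L − D| = 69.73.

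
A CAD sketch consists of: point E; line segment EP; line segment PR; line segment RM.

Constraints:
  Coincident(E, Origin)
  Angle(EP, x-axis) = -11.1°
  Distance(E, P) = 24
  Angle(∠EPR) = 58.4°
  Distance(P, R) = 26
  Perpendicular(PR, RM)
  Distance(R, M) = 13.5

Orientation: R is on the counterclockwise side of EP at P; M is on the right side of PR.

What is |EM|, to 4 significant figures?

36.50

E is at the origin; EP runs at -11.1° with length 24.0, so P = 24.0·(cos -11.1°, sin -11.1°) = (23.55, -4.621). ∠EPR = 58.4°, so PR runs at -11.1° + (180° − 58.4°) = 110.5° from the x-axis; with |PR| = 26.0, R = P + 26.0·(cos 110.5°, sin 110.5°) = (14.45, 19.73). PR is perpendicular to RM; with |RM| = 13.5 on the right of PR, M = R + 13.5·(0.9367, 0.3502) = (27.09, 24.46). Then |EM| = |M − E| = 36.50.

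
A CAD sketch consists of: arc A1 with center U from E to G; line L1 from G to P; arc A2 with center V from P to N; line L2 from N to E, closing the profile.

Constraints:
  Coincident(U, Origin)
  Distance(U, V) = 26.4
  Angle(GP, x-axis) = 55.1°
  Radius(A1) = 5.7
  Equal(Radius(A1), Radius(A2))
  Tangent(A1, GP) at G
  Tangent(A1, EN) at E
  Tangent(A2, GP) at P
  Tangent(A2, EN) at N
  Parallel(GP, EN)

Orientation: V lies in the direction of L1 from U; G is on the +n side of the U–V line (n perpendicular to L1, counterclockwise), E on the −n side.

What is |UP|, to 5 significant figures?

27.008

Tangency of A1 to both parallel lines with radius 5.7 puts G and E at U ± 5.7·n: G = (-4.6749, 3.2612), E = (4.6749, -3.2612). Equal radii place P and N the same way about V: P = V + 5.7·n = (10.430, 24.913), N = V − 5.7·n = (19.780, 18.391). Then |UP| = |P − U| = 27.008.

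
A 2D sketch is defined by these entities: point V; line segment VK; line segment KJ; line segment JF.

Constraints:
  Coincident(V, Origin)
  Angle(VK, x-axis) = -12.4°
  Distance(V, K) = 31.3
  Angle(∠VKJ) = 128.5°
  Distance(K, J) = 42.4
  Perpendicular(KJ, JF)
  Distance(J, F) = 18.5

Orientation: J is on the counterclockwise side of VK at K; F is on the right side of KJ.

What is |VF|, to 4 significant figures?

75.35

∠VKJ = 128.5°, so KJ runs at -12.4° + (180° − 128.5°) = 39.10° from the x-axis; with |KJ| = 42.4, J = K + 42.4·(cos 39.10°, sin 39.10°) = (63.47, 20.02). KJ is perpendicular to JF; with |JF| = 18.5 on the right of KJ, F = J + 18.5·(0.6307, -0.7760) = (75.14, 5.663). Then |VF| = |F − V| = 75.35.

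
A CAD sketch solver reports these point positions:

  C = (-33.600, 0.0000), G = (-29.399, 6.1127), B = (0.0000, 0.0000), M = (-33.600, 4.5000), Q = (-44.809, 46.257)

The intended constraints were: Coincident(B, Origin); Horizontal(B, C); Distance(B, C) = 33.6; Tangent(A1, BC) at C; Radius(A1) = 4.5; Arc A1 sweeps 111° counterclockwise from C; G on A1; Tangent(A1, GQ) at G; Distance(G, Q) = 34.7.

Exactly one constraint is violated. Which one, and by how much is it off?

Distance(G, Q) = 34.7 — off by 8.30.

B = (0.00, 0.00) ✓; B.y = 0.00, C.y = 0.00 ✓; |BC| = 33.60 ✓; ∠(MC, CB) = 90.00° ✓; |MC| = 4.500 ✓; bearing(M→G) − bearing(M→C) = 111.0° ✓; |MG| = 4.500 ✓; ∠(MG, GQ) = 90.00° ✓; |GQ| = 43.00 ✗.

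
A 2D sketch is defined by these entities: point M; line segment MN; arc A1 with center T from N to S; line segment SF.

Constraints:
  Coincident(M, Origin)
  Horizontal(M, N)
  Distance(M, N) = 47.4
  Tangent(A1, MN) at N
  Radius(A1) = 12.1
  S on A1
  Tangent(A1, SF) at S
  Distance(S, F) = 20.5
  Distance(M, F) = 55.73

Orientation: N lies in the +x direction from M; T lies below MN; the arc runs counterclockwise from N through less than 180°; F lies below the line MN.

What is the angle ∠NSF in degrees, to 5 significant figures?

125.09°

M is at the origin; MN is horizontal with |MN| = 47.4 and N on the +x side, so N = (47.400, 0.0000). A1 meets MN tangentially, so TN is at right angles to MN, so T = N + (0, -12.1) = (47.400, -12.100). Since TS ⟂ SF (tangency), |TF| = √(12.1² + 20.5²) = 23.805 regardless of where S sits on A1. So F lies on both circle(M, 55.73) and circle(T, 23.805); the below-MN intersection is F = (42.970, -35.489). S is the foot of the tangent from F: S = (36.017, -16.204).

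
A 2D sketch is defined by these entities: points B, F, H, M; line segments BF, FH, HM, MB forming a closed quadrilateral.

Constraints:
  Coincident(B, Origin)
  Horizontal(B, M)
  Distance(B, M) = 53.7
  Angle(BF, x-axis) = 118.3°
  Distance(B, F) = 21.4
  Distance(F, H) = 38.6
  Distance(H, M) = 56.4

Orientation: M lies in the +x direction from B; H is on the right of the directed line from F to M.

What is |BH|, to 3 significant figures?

18.3

Checks: B.y = 0.00, M.y = 0.00 ✓; |FH| = 38.60 ✓; |HM| = 56.40 ✓.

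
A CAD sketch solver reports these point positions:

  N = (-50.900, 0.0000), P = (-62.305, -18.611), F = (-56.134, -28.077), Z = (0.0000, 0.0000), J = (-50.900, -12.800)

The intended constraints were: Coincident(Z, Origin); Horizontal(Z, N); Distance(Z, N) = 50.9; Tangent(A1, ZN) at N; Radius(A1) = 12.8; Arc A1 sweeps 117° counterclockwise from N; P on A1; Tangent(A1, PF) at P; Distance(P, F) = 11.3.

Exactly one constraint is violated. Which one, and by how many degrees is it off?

Tangent(A1, PF) at P — off by 6.10°.

Z = (0.00, 0.00) ✓; Z.y = 0.00, N.y = 0.00 ✓; |ZN| = 50.90 ✓; ∠(JN, NZ) = 90.00° ✓; |JN| = 12.80 ✓; bearing(J→P) − bearing(J→N) = 117.0° ✓; |JP| = 12.80 ✓; ∠(JP, PF) = 83.90° ✗; |PF| = 11.30 ✓.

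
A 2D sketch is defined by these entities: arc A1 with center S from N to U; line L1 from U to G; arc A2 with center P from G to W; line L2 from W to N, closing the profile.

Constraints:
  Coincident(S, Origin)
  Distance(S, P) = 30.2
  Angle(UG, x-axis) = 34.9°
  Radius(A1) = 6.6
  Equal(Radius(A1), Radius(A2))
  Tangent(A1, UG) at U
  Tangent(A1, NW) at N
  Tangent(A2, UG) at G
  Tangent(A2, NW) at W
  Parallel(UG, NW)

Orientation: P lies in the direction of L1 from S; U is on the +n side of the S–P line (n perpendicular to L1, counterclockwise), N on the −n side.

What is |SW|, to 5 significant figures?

30.913

Tangency of A1 to both parallel lines with radius 6.6 puts U and N at S ± 6.6·n: U = (-3.7762, 5.4130), N = (3.7762, -5.4130). Equal radii place G and W the same way about P: G = P + 6.6·n = (20.992, 22.692), W = P − 6.6·n = (28.545, 11.866). Then |SW| = |W − S| = 30.913.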